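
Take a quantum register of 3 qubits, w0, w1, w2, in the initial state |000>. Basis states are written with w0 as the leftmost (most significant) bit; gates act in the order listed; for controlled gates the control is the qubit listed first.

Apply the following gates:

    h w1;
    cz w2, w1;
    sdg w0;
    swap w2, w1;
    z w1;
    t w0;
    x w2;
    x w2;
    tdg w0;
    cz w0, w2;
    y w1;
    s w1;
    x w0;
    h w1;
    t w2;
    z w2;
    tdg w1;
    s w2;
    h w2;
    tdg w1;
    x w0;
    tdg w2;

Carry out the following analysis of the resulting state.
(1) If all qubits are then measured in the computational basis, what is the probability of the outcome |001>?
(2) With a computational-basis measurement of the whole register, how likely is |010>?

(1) Outcome |001> occurs with probability 1/4 - sqrt(2)/8.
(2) A full measurement returns |010> with probability sqrt(2)/8 + 1/4.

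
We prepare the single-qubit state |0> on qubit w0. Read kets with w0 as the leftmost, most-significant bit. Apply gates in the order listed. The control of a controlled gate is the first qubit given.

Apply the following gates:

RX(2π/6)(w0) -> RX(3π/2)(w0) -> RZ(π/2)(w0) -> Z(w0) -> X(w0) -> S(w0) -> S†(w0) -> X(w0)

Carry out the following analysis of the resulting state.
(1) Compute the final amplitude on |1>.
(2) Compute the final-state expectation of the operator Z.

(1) |1> carries amplitude (-sqrt(2) + sqrt(6))*exp(3*I*pi/4)/4 in the final state. Key observation: the block from step 5 through step 8 cancels to the identity and can be dropped.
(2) The observable Z averages to sqrt(3)/2.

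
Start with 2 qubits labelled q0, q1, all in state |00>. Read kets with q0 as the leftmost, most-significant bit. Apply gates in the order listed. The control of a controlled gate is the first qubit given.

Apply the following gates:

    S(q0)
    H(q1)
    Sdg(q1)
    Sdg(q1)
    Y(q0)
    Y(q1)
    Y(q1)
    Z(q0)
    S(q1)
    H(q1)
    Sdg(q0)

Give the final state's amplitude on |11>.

The final state's coefficient on |11> equals -1/2 - I/2.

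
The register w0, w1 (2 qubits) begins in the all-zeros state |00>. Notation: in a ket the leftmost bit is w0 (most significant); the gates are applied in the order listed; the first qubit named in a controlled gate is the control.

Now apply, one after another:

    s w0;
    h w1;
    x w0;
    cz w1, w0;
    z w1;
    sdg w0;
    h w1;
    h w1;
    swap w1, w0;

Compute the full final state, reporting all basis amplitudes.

The final amplitudes are 0 on |00>, -sqrt(2)*I/2 on |01>, 0 on |10>, -sqrt(2)*I/2 on |11>. Key observation: steps 7-8 multiply out to the identity, so the circuit reduces to the remaining gates.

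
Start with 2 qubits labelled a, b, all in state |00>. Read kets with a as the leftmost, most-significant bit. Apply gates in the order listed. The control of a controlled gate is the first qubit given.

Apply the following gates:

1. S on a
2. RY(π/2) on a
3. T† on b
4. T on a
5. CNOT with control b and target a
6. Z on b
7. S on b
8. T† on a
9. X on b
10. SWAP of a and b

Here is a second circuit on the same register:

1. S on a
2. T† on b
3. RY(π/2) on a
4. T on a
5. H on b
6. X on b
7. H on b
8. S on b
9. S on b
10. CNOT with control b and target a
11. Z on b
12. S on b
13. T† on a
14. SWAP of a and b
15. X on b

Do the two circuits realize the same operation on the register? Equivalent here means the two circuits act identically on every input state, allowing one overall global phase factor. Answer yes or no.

No — the two circuits implement different unitaries, even allowing a global phase.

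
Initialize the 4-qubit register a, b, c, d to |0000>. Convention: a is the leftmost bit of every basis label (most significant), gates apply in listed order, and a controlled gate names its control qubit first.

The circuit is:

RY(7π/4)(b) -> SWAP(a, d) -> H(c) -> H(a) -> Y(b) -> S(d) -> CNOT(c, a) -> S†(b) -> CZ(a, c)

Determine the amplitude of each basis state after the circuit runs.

The final amplitudes are -I*sqrt(2 - sqrt(2))/4 on |0000>, 0 on |0001>, -I*sqrt(2 - sqrt(2))/4 on |0010>, 0 on |0011>, -sqrt(sqrt(2) + 2)/4 on |0100>, 0 on |0101>, -sqrt(sqrt(2) + 2)/4 on |0110>, 0 on |0111>, -I*sqrt(2 - sqrt(2))/4 on |1000>, 0 on |1001>, I*sqrt(2 - sqrt(2))/4 on |1010>, 0 on |1011>, -sqrt(sqrt(2) + 2)/4 on |1100>, 0 on |1101>, sqrt(sqrt(2) + 2)/4 on |1110>, 0 on |1111>.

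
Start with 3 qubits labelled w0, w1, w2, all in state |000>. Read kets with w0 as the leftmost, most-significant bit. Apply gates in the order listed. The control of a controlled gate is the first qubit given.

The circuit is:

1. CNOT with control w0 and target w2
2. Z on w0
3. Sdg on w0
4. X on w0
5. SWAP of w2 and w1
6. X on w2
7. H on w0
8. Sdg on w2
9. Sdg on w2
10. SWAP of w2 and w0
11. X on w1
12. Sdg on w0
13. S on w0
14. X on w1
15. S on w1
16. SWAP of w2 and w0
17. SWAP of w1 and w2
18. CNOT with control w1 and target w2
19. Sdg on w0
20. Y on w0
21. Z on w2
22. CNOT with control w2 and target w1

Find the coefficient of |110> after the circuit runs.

The final state's coefficient on |110> equals 0. Key observation: the block from step 11 through step 14 cancels to the identity and can be dropped.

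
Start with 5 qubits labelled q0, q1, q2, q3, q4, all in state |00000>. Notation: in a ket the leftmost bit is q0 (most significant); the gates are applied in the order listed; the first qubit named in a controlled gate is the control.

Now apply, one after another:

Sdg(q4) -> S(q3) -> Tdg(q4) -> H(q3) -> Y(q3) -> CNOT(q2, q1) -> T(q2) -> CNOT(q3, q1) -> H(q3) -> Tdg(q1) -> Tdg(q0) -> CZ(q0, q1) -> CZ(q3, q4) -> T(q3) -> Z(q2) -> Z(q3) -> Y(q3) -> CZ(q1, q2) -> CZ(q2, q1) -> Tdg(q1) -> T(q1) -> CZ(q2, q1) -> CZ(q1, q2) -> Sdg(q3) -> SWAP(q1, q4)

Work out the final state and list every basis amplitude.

The final amplitudes are exp(I*pi/4)/2 on |00000>, 1/2 on |00001>, -I/2 on |00010>, exp(I*pi/4)/2 on |00011>, and 0 on every other basis state. Key observation: gates 18-23 undo each other exactly, leaving only the rest of the circuit to track.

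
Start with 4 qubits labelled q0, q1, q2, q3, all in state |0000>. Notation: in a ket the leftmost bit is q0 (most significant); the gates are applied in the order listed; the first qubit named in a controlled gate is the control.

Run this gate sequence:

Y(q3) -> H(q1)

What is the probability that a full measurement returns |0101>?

A full measurement returns |0101> with probability 1/2.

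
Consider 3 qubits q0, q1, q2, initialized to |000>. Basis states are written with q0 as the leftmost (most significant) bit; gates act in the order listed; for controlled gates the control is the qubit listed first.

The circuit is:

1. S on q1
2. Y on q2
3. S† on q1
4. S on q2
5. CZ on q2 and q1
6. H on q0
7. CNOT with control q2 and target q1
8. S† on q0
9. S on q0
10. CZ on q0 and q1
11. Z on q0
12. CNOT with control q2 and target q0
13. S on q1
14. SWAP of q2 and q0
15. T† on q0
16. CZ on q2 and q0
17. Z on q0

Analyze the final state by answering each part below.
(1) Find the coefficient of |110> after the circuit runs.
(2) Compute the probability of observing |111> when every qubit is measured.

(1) The final state's coefficient on |110> equals sqrt(2)*exp(I*pi/4)/2.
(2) A full measurement returns |111> with probability 1/2.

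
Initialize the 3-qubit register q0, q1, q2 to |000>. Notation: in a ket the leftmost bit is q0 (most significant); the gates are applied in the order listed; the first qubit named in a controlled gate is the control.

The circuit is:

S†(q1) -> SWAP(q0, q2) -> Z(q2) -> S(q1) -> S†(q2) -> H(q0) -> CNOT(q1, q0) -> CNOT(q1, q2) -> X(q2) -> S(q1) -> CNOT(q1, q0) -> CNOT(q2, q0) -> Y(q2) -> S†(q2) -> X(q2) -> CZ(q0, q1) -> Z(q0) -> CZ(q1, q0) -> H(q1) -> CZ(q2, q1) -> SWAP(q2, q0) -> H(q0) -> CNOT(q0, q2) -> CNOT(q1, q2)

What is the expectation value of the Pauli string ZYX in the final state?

The observable ZYX averages to 0.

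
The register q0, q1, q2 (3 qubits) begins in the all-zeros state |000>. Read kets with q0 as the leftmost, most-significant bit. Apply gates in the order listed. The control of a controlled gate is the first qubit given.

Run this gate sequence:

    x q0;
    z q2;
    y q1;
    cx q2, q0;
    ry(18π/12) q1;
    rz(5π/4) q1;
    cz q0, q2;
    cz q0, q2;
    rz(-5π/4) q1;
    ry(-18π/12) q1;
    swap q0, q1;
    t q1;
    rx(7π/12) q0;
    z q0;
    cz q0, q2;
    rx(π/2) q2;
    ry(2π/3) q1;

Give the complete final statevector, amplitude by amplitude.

The resulting statevector has amplitude (-sqrt(6*sqrt(2) + 12)/16 - 3*sqrt(4 - 2*sqrt(2))/16)*exp(I*pi/4) on |000>, (3*sqrt(4 - 2*sqrt(2))/16 + sqrt(6*sqrt(2) + 12)/16)*exp(3*I*pi/4) on |001>, (sqrt(12 - 6*sqrt(2))/16 + sqrt(2*sqrt(2) + 4)/16)*exp(I*pi/4) on |010>, (-sqrt(2*sqrt(2) + 4)/16 - sqrt(12 - 6*sqrt(2))/16)*exp(3*I*pi/4) on |011>, (-sqrt(12 - 6*sqrt(2))/16 + 3*sqrt(2*sqrt(2) + 4)/16)*exp(3*I*pi/4) on |100>, (-sqrt(12 - 6*sqrt(2))/16 + 3*sqrt(2*sqrt(2) + 4)/16)*exp(I*pi/4) on |101>, (-sqrt(6*sqrt(2) + 12)/16 + sqrt(4 - 2*sqrt(2))/16)*exp(3*I*pi/4) on |110>, (-sqrt(6*sqrt(2) + 12)/16 + sqrt(4 - 2*sqrt(2))/16)*exp(I*pi/4) on |111>. Key observation: steps 5-10 multiply out to the identity, so the circuit reduces to the remaining gates.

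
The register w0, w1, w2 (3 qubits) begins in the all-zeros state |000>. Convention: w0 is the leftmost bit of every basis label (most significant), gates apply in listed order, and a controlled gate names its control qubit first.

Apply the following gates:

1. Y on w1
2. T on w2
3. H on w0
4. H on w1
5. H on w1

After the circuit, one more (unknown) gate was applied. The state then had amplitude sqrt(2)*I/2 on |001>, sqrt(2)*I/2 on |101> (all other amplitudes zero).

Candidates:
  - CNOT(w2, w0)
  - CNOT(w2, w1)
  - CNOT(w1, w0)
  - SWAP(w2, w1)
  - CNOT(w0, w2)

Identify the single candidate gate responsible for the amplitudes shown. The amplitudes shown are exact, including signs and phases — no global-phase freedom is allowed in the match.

It was SWAP(w2, w1) that produced the state shown. Key observation: steps 4-5 multiply out to the identity, so the circuit reduces to the remaining gates.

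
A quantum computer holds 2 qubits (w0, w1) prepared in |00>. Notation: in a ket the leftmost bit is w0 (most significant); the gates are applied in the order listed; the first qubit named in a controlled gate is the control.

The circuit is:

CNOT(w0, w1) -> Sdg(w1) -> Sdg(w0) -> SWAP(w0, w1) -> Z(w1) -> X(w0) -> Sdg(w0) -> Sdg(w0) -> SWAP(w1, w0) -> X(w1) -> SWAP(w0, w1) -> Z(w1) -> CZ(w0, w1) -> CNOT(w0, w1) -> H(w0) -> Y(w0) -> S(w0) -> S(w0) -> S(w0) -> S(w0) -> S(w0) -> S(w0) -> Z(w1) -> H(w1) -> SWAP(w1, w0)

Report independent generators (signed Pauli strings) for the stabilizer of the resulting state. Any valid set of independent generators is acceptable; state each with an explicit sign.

One valid set of independent stabilizer generators is +XI, +IX (any independent generating set of the same group is equally correct). Key observation: gates 19-22 undo each other exactly, leaving only the rest of the circuit to track.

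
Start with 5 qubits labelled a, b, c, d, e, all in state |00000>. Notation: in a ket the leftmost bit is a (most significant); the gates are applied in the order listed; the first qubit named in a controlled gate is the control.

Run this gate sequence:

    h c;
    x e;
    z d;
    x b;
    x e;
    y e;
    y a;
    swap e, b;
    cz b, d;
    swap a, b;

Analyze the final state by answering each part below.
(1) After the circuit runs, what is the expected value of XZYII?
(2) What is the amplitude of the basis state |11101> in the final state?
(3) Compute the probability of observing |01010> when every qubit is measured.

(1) The expectation value of XZYII is 0.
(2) |11101> carries amplitude -sqrt(2)/2 in the final state.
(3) A full measurement returns |01010> with probability 0.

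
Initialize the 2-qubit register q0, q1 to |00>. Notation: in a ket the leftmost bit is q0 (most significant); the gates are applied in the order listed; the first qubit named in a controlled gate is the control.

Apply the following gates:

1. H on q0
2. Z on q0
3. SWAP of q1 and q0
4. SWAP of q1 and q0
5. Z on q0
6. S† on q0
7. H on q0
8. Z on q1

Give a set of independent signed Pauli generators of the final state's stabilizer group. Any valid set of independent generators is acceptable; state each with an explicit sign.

The stabilizer group can be generated by +YI, +IZ, among other valid generating sets.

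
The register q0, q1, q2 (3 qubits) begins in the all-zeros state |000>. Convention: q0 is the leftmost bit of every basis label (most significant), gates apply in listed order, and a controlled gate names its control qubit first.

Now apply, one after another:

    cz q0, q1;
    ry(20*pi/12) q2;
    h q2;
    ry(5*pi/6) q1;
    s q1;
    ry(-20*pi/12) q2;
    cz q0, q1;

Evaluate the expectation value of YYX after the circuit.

The observable YYX averages to 0.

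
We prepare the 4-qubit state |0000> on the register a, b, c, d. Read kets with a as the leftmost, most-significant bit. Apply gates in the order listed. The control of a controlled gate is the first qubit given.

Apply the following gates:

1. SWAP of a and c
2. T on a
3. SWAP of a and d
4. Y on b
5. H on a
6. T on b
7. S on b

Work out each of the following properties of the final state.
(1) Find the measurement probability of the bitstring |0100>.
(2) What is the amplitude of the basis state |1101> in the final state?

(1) The probability of measuring |0100> is 1/2.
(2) |1101> carries amplitude 0 in the final state.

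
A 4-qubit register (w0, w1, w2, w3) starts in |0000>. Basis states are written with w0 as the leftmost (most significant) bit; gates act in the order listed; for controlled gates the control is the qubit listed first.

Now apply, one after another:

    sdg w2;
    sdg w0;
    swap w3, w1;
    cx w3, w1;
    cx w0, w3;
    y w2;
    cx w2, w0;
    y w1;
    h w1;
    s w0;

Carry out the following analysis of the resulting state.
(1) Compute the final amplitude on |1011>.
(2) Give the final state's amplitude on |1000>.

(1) |1011> carries amplitude 0 in the final state.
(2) The amplitude on |1000> is 0.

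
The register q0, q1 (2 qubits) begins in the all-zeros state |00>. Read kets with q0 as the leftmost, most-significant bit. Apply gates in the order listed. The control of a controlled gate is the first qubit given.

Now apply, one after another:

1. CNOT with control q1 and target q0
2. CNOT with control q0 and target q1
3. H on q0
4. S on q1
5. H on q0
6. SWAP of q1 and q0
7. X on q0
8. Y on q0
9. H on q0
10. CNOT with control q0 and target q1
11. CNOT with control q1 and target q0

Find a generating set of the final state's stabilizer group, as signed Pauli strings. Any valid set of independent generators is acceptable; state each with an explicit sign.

The final state is stabilized by the group generated by +IX, +ZI; other independent generating sets are equally valid.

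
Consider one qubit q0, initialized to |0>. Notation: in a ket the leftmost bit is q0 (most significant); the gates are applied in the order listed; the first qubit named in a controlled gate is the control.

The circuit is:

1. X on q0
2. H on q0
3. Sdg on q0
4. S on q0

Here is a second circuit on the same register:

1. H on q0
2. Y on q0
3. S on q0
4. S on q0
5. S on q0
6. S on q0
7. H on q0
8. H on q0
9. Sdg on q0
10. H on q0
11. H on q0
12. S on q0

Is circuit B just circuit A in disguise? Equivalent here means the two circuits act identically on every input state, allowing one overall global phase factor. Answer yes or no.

No: there is an input state on which the two circuits produce genuinely different outputs (not merely differing by a phase).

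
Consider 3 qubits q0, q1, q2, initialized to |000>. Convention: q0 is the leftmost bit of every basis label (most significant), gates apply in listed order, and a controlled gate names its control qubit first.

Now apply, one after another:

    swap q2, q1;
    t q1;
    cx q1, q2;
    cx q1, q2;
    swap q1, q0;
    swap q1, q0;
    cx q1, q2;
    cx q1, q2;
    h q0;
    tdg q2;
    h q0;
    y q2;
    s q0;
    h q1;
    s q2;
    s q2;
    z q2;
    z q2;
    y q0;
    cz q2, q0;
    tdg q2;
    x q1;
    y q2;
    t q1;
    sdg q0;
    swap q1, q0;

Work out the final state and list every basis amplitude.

The resulting statevector has amplitude -sqrt(2)*exp(3*I*pi/4)/2 on |010>, sqrt(2)/2 on |110>, and 0 on every other basis state. Key observation: the block from step 3 through step 8 cancels to the identity and can be dropped.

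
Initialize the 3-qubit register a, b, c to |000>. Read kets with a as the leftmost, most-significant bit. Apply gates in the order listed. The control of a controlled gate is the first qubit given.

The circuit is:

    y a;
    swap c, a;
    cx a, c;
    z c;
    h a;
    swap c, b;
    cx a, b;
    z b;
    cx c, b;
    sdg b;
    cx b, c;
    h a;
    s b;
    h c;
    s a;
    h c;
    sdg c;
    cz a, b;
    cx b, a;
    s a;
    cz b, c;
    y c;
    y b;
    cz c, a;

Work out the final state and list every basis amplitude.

The final amplitudes are -I/2 on |000>, 0 on |001>, 0 on |010>, I/2 on |011>, I/2 on |100>, 0 on |101>, 0 on |110>, -I/2 on |111>.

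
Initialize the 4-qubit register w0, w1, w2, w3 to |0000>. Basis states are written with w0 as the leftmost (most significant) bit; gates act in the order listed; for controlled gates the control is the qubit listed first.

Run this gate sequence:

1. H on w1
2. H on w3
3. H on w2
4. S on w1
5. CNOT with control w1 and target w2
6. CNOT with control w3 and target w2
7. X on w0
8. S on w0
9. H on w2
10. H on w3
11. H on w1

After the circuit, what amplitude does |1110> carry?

The final state's coefficient on |1110> equals 0.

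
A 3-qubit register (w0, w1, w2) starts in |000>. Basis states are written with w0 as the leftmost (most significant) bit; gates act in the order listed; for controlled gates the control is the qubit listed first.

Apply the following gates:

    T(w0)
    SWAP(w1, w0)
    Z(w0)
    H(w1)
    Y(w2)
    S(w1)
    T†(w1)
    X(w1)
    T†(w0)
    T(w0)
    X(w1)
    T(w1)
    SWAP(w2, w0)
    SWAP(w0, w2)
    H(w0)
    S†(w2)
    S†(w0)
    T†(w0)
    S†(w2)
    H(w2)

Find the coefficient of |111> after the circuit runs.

|111> carries amplitude sqrt(2)*exp(I*pi/4)/4 in the final state. Key observation: gates 7-12 undo each other exactly, leaving only the rest of the circuit to track.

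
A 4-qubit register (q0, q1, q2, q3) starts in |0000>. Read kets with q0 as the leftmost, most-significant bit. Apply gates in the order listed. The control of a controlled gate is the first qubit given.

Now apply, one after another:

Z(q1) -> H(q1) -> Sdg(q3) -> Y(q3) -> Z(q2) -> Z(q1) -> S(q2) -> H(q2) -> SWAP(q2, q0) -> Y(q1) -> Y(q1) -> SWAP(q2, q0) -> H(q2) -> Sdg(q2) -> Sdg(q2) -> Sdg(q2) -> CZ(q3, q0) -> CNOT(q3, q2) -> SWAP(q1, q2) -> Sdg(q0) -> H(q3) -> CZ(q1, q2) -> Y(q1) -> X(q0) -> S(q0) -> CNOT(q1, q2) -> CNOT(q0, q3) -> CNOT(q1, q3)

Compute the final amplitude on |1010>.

The amplitude on |1010> is -I/2.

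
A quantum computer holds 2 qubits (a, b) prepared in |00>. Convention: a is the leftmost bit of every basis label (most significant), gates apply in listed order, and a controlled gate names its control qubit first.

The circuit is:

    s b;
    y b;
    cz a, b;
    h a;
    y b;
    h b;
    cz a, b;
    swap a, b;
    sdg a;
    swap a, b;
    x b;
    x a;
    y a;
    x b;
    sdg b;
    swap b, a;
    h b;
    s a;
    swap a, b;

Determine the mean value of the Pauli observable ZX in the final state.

The observable ZX averages to 0.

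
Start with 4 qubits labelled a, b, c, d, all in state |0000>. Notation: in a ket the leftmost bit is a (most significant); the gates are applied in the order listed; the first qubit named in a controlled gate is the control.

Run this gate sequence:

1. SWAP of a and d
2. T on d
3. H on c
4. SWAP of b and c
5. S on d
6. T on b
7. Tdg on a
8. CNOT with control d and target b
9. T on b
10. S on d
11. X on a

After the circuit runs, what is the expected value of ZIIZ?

In the final state, ZIIZ has expectation -1.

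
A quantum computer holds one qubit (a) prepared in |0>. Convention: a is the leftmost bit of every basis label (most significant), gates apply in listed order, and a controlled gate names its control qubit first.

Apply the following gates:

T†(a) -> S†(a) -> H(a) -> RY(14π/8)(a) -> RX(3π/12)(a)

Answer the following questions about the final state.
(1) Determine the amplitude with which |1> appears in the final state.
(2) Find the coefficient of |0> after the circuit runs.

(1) |1> carries amplitude sqrt(2)*(-1 + I)/4 in the final state.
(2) The final state's coefficient on |0> equals -(1 - I)*(2 + sqrt(2)*I)/4.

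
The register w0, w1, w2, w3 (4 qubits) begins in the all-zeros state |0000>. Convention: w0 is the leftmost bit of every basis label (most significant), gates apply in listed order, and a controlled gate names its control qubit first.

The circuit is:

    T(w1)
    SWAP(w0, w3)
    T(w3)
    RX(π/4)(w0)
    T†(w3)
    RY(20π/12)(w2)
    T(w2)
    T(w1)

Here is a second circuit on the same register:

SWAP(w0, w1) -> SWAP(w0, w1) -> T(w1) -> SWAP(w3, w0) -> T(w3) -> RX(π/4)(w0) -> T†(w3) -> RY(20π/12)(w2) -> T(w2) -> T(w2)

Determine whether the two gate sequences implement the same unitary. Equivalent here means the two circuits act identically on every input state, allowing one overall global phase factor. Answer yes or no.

No: there is an input state on which the two circuits produce genuinely different outputs (not merely differing by a phase).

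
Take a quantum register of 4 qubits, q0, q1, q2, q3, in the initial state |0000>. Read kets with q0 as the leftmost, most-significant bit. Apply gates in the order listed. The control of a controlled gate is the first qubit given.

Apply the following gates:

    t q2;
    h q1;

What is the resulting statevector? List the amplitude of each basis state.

The final amplitudes are sqrt(2)/2 on |0000>, sqrt(2)/2 on |0100>, and 0 on every other basis state.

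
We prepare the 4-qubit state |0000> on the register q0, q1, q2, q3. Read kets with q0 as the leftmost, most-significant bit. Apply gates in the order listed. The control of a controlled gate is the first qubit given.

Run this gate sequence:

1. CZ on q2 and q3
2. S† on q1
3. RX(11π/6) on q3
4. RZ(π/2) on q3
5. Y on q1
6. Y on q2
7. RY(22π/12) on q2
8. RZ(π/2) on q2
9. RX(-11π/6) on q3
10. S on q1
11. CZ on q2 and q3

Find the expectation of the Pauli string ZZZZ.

The expectation value of ZZZZ is 3*sqrt(3)/8.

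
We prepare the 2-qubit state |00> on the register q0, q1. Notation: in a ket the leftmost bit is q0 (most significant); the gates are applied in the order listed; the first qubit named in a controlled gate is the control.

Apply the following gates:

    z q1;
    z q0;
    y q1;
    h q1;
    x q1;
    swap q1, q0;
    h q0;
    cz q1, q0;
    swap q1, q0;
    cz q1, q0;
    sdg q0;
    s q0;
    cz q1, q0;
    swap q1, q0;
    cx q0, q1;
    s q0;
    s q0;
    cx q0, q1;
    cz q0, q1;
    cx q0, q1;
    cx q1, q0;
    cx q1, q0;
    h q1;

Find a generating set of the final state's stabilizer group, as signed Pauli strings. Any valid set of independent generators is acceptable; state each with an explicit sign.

One valid set of independent stabilizer generators is -IX, -ZI (any independent generating set of the same group is equally correct). Key observation: the block from step 9 through step 14 cancels to the identity and can be dropped.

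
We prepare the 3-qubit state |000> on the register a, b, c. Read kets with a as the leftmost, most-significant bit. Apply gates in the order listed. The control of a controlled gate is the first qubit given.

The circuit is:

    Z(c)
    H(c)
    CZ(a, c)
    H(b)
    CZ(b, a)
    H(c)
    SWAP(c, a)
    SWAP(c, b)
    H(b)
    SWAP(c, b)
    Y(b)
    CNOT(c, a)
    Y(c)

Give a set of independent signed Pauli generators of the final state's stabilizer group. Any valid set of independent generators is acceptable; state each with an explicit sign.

The final state is stabilized by the group generated by -XIX, -IXI, -ZIZ; other independent generating sets are equally valid.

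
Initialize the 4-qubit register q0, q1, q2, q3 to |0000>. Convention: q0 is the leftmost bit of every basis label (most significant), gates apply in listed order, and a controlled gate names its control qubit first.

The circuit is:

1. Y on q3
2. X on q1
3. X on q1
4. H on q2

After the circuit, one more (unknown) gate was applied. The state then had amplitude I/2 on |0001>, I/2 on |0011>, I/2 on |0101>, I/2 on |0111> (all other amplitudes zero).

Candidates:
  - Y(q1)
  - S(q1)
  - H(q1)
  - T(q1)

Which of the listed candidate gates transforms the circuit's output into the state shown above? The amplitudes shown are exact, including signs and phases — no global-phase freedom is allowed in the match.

It was H(q1) that produced the state shown. Key observation: gates 2-3 undo each other exactly, leaving only the rest of the circuit to track.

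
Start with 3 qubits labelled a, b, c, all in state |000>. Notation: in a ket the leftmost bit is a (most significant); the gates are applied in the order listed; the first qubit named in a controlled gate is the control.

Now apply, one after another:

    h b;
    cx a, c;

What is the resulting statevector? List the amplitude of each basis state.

The resulting statevector has amplitude sqrt(2)/2 on |000>, sqrt(2)/2 on |010>, and 0 on every other basis state.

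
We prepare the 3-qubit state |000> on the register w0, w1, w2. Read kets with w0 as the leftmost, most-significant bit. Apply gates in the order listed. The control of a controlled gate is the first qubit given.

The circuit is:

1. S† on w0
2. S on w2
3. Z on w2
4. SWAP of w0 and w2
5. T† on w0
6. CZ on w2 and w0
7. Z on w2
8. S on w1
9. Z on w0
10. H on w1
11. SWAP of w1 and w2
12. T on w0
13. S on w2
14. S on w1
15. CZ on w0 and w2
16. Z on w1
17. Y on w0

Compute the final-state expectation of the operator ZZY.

In the final state, ZZY has expectation -1.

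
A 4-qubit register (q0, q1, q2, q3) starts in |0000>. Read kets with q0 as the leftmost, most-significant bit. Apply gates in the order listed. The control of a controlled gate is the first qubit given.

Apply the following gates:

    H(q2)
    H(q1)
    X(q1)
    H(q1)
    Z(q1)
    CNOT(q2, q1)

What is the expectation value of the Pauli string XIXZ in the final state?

In the final state, XIXZ has expectation 0.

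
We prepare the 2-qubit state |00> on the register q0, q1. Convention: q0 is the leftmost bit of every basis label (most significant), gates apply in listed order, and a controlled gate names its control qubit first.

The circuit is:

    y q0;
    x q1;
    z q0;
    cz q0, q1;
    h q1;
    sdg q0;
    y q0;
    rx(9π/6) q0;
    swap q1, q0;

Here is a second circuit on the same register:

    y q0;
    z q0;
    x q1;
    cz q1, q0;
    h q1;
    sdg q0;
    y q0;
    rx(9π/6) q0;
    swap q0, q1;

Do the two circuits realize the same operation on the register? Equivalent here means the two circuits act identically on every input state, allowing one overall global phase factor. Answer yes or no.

Yes — the two circuits implement the same unitary up to a global phase.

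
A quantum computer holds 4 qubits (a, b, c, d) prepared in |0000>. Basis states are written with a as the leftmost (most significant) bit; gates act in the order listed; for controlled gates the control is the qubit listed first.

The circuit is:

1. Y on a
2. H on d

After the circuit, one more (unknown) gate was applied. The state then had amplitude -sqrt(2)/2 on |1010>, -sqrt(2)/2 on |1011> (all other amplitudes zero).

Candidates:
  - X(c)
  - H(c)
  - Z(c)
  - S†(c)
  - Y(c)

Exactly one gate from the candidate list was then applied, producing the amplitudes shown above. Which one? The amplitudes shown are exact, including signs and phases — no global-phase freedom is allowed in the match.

The applied gate was Y(c).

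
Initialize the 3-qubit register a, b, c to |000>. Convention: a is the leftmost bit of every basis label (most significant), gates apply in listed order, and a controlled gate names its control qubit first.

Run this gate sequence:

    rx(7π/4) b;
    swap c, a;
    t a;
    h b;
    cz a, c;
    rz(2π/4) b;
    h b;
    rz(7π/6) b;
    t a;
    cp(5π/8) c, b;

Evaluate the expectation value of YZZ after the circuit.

In the final state, YZZ has expectation 0.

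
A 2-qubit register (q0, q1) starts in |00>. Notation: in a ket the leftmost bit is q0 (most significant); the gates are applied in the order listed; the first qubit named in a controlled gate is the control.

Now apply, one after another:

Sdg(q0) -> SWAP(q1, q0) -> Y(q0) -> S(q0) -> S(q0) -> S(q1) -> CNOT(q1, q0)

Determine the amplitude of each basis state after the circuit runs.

The final amplitudes are -I on |10>, and 0 on every other basis state.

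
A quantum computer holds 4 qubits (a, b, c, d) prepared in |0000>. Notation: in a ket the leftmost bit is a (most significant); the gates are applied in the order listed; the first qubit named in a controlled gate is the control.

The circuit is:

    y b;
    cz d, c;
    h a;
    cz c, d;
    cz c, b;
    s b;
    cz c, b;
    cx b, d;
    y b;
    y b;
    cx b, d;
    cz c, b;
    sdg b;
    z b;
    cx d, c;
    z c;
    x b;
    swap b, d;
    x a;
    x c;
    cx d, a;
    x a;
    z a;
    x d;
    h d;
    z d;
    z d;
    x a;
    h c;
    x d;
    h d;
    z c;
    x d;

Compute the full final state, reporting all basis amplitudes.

After the circuit, the state carries amplitude -I/2 on |0000>, -I/2 on |0010>, I/2 on |1000>, I/2 on |1010>, and 0 on every other basis state.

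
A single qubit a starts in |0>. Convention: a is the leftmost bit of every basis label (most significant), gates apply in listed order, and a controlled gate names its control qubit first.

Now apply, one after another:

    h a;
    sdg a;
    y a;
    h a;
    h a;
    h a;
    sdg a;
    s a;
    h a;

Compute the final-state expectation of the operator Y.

The observable Y averages to -1.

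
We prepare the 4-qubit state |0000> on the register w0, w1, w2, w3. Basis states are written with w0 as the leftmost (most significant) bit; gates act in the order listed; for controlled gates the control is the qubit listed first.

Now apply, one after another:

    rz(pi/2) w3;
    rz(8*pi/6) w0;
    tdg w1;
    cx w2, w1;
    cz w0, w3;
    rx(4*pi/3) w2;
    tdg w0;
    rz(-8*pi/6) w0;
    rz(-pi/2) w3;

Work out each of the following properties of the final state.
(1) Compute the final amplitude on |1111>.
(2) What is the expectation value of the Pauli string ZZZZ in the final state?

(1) The final state's coefficient on |1111> equals 0.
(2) In the final state, ZZZZ has expectation -1/2.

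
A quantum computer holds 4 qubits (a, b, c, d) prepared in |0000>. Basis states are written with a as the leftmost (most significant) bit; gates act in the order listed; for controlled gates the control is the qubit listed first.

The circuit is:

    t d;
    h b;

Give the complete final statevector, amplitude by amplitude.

The final amplitudes are sqrt(2)/2 on |0000>, sqrt(2)/2 on |0100>, and 0 on every other basis state.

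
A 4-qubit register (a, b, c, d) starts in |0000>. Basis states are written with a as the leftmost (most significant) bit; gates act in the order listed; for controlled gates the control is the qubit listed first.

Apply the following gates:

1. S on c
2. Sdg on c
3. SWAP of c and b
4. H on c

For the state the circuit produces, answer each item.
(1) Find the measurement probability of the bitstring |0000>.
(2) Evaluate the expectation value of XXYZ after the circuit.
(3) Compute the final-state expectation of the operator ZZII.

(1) Outcome |0000> occurs with probability 1/2. Key observation: steps 1-2 multiply out to the identity, so the circuit reduces to the remaining gates.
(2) The expectation value of XXYZ is 0.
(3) The expectation value of ZZII is 1.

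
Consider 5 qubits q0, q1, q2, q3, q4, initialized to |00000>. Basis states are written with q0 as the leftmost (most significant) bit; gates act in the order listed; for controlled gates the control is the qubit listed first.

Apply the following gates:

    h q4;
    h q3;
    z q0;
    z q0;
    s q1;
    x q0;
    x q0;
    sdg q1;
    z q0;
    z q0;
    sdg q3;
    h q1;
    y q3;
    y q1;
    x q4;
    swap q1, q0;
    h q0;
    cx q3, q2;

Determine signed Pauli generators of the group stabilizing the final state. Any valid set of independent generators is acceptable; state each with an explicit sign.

The final state is stabilized by the group generated by -IIXYI, +IIIIX, -ZIIII, +IZIII, +IIZZI; other independent generating sets are equally valid. Key observation: the block from step 3 through step 10 cancels to the identity and can be dropped.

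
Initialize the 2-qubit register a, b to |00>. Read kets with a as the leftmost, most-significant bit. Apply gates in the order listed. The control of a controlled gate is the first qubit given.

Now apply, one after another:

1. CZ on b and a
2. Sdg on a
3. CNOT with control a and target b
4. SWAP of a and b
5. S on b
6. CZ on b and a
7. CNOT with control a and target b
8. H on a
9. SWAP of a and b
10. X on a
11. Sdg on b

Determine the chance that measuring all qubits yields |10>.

A full measurement returns |10> with probability 1/2.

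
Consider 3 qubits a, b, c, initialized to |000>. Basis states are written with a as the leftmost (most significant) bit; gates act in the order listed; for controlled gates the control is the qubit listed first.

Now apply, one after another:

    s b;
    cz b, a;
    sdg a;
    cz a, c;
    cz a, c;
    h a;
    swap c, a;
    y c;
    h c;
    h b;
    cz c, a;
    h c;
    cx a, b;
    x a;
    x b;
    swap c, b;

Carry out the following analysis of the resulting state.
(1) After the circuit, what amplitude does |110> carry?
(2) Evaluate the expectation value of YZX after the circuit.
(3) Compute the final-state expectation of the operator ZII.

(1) The amplitude on |110> is I/2. Key observation: the block from step 4 through step 5 cancels to the identity and can be dropped.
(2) In the final state, YZX has expectation 0.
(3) The observable ZII averages to -1.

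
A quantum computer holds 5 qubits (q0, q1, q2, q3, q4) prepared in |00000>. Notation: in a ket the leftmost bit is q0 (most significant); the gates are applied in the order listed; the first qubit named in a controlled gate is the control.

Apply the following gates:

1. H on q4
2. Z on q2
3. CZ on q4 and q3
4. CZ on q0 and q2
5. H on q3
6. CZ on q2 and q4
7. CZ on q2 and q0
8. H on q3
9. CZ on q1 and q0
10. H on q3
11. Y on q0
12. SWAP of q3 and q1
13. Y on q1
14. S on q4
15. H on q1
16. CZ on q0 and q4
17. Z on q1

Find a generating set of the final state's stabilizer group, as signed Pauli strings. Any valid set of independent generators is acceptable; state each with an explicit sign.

The final state is stabilized by the group generated by -IIIIY, -ZIIII, -IZIII, +IIZII, +IIIZI; other independent generating sets are equally valid.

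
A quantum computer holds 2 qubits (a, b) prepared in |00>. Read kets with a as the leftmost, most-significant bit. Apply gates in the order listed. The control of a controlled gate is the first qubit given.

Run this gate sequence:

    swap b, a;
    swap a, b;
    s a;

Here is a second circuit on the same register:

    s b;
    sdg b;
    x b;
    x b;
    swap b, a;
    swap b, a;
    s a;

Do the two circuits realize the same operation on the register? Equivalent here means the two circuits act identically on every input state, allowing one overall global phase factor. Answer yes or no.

Yes — the two circuits implement the same unitary up to a global phase.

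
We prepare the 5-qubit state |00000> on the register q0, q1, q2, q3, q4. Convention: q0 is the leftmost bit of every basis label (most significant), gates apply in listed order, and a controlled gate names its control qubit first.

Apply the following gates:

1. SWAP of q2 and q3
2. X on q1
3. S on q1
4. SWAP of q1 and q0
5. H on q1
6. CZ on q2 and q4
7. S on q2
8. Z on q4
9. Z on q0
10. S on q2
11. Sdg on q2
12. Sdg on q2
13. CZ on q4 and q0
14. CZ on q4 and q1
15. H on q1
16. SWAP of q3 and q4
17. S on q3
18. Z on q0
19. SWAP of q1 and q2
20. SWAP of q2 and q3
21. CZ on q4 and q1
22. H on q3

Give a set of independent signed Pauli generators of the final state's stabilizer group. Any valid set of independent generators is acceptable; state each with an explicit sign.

One valid set of independent stabilizer generators is +IIIXI, -ZIIII, +IZIII, +IIZII, +IIIIZ (any independent generating set of the same group is equally correct).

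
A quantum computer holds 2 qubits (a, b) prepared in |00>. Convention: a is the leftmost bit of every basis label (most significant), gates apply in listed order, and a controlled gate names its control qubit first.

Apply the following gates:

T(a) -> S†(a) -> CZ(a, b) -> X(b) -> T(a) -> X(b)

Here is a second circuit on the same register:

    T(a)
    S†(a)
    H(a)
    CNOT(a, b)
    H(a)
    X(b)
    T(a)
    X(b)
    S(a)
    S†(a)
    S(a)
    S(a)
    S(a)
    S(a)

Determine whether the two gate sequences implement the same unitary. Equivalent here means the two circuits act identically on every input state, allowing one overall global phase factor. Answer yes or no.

No — the two circuits implement different unitaries, even allowing a global phase.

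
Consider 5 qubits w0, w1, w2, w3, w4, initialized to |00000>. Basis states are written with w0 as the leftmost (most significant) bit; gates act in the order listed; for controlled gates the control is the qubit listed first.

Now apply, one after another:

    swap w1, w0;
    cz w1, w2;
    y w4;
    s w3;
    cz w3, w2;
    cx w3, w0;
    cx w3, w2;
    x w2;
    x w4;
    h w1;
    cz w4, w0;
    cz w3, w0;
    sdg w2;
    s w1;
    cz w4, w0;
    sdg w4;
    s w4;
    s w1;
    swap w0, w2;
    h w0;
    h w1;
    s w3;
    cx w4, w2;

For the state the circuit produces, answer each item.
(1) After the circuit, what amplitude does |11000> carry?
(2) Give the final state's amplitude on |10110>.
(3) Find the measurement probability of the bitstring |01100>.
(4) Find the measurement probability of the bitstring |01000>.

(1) The amplitude on |11000> is -sqrt(2)/2.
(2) The amplitude on |10110> is 0.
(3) A full measurement returns |01100> with probability 0.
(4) Outcome |01000> occurs with probability 1/2.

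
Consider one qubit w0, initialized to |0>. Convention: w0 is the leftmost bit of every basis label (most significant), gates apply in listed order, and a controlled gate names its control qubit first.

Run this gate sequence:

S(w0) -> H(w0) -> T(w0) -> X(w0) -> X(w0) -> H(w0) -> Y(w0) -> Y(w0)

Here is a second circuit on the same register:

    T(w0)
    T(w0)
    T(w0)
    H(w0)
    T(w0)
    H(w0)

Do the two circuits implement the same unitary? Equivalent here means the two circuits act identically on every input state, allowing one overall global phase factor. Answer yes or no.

No, they are not equivalent — no single phase factor reconciles the two unitaries.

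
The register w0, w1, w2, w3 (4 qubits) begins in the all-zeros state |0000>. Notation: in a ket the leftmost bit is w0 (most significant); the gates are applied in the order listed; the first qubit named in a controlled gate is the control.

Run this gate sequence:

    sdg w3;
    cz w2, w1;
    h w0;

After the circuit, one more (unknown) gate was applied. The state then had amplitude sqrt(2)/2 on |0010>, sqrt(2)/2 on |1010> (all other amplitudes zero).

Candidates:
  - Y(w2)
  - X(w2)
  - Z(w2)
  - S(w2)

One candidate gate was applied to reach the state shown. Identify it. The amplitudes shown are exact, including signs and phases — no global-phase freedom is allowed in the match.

The unique candidate consistent with the amplitudes is X(w2).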